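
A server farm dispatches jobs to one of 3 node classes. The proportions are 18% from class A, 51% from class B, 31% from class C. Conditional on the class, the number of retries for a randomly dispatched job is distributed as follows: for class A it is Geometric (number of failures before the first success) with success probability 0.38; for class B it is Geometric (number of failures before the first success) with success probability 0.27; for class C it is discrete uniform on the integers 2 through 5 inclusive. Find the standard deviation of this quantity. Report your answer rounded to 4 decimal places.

Per component, A: μ=1.63158, E[X²]=6.95568; B: μ=2.7037, E[X²]=17.3237; C: μ=3.5, E[X²]=13.5.
E[X] = 0.18·1.63158 + 0.51·2.7037 + 0.31·3.5 = 2.75757.
E[X²] = 0.18·6.95568 + 0.51·17.3237 + 0.31·13.5 = 14.2721.
Var(X) = E[X²] − (E[X])² = 14.2721 − 7.60421 = 6.66792.
SD(X) = √6.66792 = 2.58223.

2.5822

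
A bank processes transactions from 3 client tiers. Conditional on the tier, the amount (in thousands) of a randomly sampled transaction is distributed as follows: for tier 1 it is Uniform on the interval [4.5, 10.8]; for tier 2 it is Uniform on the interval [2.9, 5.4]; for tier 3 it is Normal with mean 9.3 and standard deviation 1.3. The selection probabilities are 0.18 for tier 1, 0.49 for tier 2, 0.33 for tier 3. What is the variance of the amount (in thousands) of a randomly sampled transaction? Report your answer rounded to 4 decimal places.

Per component, 1: μ=7.65, E[X²]=61.83; 2: μ=4.15, E[X²]=17.7433; 3: μ=9.3, E[X²]=88.18.
E[X] = 0.18·7.65 + 0.49·4.15 + 0.33·9.3 = 6.4795.
E[X²] = 0.18·61.83 + 0.49·17.7433 + 0.33·88.18 = 48.923.
Var(X) = E[X²] − (E[X])² = 48.923 − 41.9839 = 6.93911.

6.9391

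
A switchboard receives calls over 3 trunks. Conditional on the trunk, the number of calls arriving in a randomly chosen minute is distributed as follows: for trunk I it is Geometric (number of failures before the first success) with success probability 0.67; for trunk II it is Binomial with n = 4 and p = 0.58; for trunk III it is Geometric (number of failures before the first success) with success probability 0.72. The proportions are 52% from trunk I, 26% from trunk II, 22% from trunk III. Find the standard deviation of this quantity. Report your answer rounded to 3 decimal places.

1.192

Per component, I: μ=0.492537, E[X²]=0.977723; II: μ=2.32, E[X²]=6.3568; III: μ=0.388889, E[X²]=0.691358.
E[X] = 0.52·0.492537 + 0.26·2.32 + 0.22·0.388889 = 0.944875.
E[X²] = 0.52·0.977723 + 0.26·6.3568 + 0.22·0.691358 = 2.31328.
Var(X) = E[X²] − (E[X])² = 2.31328 − 0.892789 = 1.42049.
SD(X) = √1.42049 = 1.19184.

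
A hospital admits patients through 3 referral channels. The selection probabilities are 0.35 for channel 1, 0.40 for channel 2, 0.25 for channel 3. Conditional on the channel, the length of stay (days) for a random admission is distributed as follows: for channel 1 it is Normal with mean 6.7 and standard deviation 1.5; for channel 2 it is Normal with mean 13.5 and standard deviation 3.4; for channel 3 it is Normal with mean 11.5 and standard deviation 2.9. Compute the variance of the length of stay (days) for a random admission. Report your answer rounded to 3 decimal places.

Per component, 1: μ=6.7, E[X²]=47.14; 2: μ=13.5, E[X²]=193.81; 3: μ=11.5, E[X²]=140.66.
E[X] = 0.35·6.7 + 0.4·13.5 + 0.25·11.5 = 10.62.
E[X²] = 0.35·47.14 + 0.4·193.81 + 0.25·140.66 = 129.188.
Var(X) = E[X²] − (E[X])² = 129.188 − 112.784 = 16.4036.

16.404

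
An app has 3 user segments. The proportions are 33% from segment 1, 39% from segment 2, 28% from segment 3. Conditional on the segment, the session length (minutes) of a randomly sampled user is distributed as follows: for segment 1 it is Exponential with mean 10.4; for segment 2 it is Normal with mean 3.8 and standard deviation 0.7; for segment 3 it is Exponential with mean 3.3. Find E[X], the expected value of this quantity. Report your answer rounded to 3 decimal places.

Component means — 1: 10.4; 2: 3.8; 3: 3.3.
E[X] = 0.33·10.4 + 0.39·3.8 + 0.28·3.3 = 5.838.

5.838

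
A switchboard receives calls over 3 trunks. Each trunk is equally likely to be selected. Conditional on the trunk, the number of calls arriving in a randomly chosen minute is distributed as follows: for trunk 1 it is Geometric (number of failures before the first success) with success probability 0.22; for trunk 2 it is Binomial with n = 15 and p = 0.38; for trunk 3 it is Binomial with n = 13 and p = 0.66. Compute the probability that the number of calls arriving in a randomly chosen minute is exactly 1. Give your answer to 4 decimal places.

Conditional on each trunk, P(X = 1): 1: 0.1716; 2: 0.00706901; 3: 2.04755e-05.
By total probability, P(X = 1) = 0.333333·0.1716 + 0.333333·0.00706901 + 0.333333·2.04755e-05 = 0.0595632.

0.0596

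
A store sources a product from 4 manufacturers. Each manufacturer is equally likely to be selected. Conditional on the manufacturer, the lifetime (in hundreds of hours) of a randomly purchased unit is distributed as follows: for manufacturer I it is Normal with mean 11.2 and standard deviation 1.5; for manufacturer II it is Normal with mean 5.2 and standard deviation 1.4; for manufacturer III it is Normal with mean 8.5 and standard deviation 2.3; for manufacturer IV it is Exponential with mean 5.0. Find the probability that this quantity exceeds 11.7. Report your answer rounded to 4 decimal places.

0.1370

Conditional on each manufacturer, P(X > 11.7): I: 0.369441; II: 1.71812e-06; III: 0.0820666; IV: 0.0963276.
By total probability, P(X > 11.7) = 0.25·0.369441 + 0.25·1.71812e-06 + 0.25·0.0820666 + 0.25·0.0963276 = 0.136959.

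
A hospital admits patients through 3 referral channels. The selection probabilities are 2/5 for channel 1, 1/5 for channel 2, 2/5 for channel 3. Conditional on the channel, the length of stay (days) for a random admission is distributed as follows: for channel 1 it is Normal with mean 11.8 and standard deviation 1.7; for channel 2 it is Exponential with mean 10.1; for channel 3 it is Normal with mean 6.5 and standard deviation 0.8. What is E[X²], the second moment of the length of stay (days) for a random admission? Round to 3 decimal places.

For each component E[X²] = Var + (mean)², giving 1: 142.13; 2: 204.02; 3: 42.89.
Overall E[X²] = 0.4·142.13 + 0.2·204.02 + 0.4·42.89 = 114.812.

114.812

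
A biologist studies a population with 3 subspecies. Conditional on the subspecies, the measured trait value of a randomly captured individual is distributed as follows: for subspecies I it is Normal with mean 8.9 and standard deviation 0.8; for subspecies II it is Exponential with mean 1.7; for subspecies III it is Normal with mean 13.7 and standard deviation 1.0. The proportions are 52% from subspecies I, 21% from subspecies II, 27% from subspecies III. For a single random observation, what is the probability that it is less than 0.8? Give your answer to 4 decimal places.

0.0788

Conditional on each subspecies, P(X < 0.8): I: 0; II: 0.375365; III: 0.
By total probability, P(X < 0.8) = 0.52·0 + 0.21·0.375365 + 0.27·0 = 0.0788267.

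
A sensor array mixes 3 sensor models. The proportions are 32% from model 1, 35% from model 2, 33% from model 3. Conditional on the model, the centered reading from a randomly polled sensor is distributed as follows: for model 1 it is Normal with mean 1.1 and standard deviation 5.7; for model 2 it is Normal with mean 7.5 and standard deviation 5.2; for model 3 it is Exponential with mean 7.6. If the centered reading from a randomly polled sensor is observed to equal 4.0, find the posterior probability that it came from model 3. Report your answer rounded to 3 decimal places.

0.384

Likelihoods f(4.0 | ·): 1: 0.0614932; 2: 0.0611691; 3: 0.0777339.
Posterior ∝ prior × likelihood. Numerator for 3: 0.33·0.0777339 = 0.0256522.
Normalizing constant: 0.32·0.0614932 + 0.35·0.0611691 + 0.33·0.0777339 = 0.0667392.
P(3 | observation) = 0.0256522 / 0.0667392 = 0.384365.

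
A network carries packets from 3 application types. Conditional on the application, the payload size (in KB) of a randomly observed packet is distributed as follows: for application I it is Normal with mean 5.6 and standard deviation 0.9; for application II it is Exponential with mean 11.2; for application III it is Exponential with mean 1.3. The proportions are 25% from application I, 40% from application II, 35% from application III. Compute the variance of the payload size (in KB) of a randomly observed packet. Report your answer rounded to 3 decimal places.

69.445

Per component, I: μ=5.6, E[X²]=32.17; II: μ=11.2, E[X²]=250.88; III: μ=1.3, E[X²]=3.38.
E[X] = 0.25·5.6 + 0.4·11.2 + 0.35·1.3 = 6.335.
E[X²] = 0.25·32.17 + 0.4·250.88 + 0.35·3.38 = 109.577.
Var(X) = E[X²] − (E[X])² = 109.577 − 40.1322 = 69.4453.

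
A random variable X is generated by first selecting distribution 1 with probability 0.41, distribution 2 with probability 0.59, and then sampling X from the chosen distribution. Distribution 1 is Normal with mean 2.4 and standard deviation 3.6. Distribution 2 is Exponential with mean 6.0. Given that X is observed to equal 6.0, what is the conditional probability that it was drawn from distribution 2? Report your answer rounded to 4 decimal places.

Likelihoods f(6.0 | ·): 1: 0.0672141; 2: 0.0613132.
Posterior ∝ prior × likelihood. Numerator for 2: 0.59·0.0613132 = 0.0361748.
Normalizing constant: 0.41·0.0672141 + 0.59·0.0613132 = 0.0637326.
P(2 | observation) = 0.0361748 / 0.0637326 = 0.567603.

0.5676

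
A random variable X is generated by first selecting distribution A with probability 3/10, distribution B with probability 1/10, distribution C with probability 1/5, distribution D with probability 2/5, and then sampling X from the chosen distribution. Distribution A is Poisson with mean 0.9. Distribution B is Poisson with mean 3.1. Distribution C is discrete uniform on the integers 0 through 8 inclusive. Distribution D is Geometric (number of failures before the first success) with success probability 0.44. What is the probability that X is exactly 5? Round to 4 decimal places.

0.0433

Conditional on each component, P(X = 5): A: 0.00200063; B: 0.107477; C: 0.111111; D: 0.0242322.
By total probability, P(X = 5) = 0.3·0.00200063 + 0.1·0.107477 + 0.2·0.111111 + 0.4·0.0242322 = 0.043263.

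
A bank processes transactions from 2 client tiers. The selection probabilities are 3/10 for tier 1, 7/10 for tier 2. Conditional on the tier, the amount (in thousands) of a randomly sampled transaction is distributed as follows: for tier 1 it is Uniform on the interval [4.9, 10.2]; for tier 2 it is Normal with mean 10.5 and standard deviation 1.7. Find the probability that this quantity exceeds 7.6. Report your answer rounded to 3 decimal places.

Conditional on each tier, P(X > 7.6): 1: 0.490566; 2: 0.955985.
By total probability, P(X > 7.6) = 0.3·0.490566 + 0.7·0.955985 = 0.816359.

0.816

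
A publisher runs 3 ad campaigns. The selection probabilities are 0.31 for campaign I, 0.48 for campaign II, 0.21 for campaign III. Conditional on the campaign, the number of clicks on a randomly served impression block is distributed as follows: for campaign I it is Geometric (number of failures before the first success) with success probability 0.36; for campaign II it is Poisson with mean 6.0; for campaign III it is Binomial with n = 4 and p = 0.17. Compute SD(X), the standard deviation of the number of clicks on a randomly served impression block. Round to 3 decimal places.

3.180

Per component, I: μ=1.77778, E[X²]=8.09877; II: μ=6, E[X²]=42; III: μ=0.68, E[X²]=1.0268.
E[X] = 0.31·1.77778 + 0.48·6 + 0.21·0.68 = 3.57391.
E[X²] = 0.31·8.09877 + 0.48·42 + 0.21·1.0268 = 22.8862.
Var(X) = E[X²] − (E[X])² = 22.8862 − 12.7728 = 10.1134.
SD(X) = √10.1134 = 3.18016.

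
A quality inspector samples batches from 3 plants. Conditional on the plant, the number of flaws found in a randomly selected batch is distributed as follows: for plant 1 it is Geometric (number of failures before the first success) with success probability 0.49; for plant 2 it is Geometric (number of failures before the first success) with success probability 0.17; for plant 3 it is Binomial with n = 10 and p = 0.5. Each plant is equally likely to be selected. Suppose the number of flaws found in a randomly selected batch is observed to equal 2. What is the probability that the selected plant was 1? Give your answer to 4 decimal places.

Likelihoods P(X=2 | ·): 1: 0.127449; 2: 0.117113; 3: 0.0439453.
Posterior ∝ prior × likelihood. Numerator for 1: 0.333333·0.127449 = 0.042483.
Normalizing constant: 0.333333·0.127449 + 0.333333·0.117113 + 0.333333·0.0439453 = 0.0961691.
P(1 | observation) = 0.042483 / 0.0961691 = 0.441753.

0.4418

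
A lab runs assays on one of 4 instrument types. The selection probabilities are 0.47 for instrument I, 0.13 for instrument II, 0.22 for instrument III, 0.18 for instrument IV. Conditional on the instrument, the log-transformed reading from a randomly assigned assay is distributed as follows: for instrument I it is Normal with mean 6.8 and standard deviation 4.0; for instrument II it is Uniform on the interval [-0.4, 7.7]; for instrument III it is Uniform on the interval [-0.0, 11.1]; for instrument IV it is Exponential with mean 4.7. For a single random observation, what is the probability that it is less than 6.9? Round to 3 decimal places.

Conditional on each instrument, P(X < 6.9): I: 0.509973; II: 0.901235; III: 0.621622; IV: 0.769634.
By total probability, P(X < 6.9) = 0.47·0.509973 + 0.13·0.901235 + 0.22·0.621622 + 0.18·0.769634 = 0.632138.

0.632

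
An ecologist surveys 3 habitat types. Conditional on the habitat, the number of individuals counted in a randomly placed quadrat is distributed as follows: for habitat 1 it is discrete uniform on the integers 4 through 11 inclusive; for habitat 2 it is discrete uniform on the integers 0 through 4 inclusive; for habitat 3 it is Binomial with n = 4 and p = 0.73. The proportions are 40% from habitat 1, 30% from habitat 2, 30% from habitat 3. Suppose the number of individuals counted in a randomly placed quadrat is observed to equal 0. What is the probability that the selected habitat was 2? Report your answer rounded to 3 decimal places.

0.974

Likelihoods P(X=0 | ·): 1: 0; 2: 0.2; 3: 0.00531441.
Posterior ∝ prior × likelihood. Numerator for 2: 0.3·0.2 = 0.06.
Normalizing constant: 0.4·0 + 0.3·0.2 + 0.3·0.00531441 = 0.0615943.
P(2 | observation) = 0.06 / 0.0615943 = 0.974116.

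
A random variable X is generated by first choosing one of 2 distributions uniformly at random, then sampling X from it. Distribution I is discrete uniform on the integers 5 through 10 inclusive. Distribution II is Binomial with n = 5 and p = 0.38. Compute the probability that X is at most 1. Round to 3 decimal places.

0.186

Conditional on each component, P(X ≤ 1): I: 0; II: 0.372364.
By total probability, P(X ≤ 1) = 0.5·0 + 0.5·0.372364 = 0.186182.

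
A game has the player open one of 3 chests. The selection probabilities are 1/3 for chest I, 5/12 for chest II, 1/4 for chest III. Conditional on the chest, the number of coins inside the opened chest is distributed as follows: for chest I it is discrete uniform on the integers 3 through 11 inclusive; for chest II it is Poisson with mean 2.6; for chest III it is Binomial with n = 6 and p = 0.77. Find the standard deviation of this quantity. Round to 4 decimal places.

2.6753

Per component, I: μ=7, E[X²]=55.6667; II: μ=2.6, E[X²]=9.36; III: μ=4.62, E[X²]=22.407.
E[X] = 0.333333·7 + 0.416667·2.6 + 0.25·4.62 = 4.57167.
E[X²] = 0.333333·55.6667 + 0.416667·9.36 + 0.25·22.407 = 28.0573.
Var(X) = E[X²] − (E[X])² = 28.0573 − 20.9001 = 7.15717.
SD(X) = √7.15717 = 2.67529.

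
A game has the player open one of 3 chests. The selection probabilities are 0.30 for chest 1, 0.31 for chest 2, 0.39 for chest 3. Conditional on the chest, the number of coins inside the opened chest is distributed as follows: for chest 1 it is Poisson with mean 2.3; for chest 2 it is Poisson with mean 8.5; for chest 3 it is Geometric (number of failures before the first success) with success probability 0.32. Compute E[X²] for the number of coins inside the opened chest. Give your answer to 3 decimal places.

For each component E[X²] = Var + (mean)², giving 1: 7.59; 2: 80.75; 3: 11.1562.
Overall E[X²] = 0.3·7.59 + 0.31·80.75 + 0.39·11.1562 = 31.6604.

31.660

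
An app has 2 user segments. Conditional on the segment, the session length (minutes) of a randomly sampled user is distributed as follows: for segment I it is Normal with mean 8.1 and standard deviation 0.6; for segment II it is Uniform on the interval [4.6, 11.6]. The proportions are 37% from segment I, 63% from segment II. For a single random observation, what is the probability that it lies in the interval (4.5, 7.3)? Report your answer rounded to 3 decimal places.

Conditional on each segment, P(4.5 < X < 7.3): I: 0.0912112; II: 0.385714.
By total probability, P(4.5 < X < 7.3) = 0.37·0.0912112 + 0.63·0.385714 = 0.276748.

0.277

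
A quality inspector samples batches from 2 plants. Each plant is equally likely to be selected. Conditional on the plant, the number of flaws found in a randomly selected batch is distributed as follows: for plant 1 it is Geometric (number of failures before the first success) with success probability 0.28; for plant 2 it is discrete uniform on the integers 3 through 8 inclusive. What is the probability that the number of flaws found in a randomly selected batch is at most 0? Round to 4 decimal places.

Conditional on each plant, P(X ≤ 0): 1: 0.28; 2: 0.
By total probability, P(X ≤ 0) = 0.5·0.28 + 0.5·0 = 0.14.

0.1400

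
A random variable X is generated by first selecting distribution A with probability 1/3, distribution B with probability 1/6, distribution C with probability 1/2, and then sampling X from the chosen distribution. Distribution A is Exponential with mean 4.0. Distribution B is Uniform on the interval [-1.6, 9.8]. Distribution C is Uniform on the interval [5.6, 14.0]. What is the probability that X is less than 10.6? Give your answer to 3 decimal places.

0.774

Conditional on each component, P(X < 10.6): A: 0.929349; B: 1; C: 0.595238.
By total probability, P(X < 10.6) = 0.333333·0.929349 + 0.166667·1 + 0.5·0.595238 = 0.774069.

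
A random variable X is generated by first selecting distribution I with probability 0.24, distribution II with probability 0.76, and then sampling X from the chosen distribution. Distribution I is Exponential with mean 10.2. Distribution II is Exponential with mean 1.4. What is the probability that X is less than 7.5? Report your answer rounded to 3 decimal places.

0.881

Conditional on each component, P(X < 7.5): I: 0.520636; II: 0.995286.
By total probability, P(X < 7.5) = 0.24·0.520636 + 0.76·0.995286 = 0.88137.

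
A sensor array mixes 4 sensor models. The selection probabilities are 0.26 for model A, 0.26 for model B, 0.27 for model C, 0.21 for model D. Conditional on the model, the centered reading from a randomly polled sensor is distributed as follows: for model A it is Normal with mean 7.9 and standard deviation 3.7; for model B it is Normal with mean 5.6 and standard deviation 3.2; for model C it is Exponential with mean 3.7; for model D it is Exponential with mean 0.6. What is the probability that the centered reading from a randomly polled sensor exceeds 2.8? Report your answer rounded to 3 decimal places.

Conditional on each model, P(X > 2.8): A: 0.915957; B: 0.809213; C: 0.469186; D: 0.00940356.
By total probability, P(X > 2.8) = 0.26·0.915957 + 0.26·0.809213 + 0.27·0.469186 + 0.21·0.00940356 = 0.577199.

0.577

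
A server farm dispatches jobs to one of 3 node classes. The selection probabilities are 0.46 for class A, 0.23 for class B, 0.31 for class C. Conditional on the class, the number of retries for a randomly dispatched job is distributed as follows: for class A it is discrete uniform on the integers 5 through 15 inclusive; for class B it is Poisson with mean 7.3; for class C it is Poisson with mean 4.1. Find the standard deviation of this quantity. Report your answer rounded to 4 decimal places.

3.7437

Per component, A: μ=10, E[X²]=110; B: μ=7.3, E[X²]=60.59; C: μ=4.1, E[X²]=20.91.
E[X] = 0.46·10 + 0.23·7.3 + 0.31·4.1 = 7.55.
E[X²] = 0.46·110 + 0.23·60.59 + 0.31·20.91 = 71.0178.
Var(X) = E[X²] − (E[X])² = 71.0178 − 57.0025 = 14.0153.
SD(X) = √14.0153 = 3.7437.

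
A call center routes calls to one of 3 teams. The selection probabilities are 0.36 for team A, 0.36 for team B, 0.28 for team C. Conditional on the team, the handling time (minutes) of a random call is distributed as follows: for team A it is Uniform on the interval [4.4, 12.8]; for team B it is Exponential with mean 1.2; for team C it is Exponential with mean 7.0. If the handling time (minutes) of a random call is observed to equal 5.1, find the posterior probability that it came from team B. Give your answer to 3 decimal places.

Likelihoods f(5.1 | ·): A: 0.119048; B: 0.0118869; C: 0.0689426.
Posterior ∝ prior × likelihood. Numerator for B: 0.36·0.0118869 = 0.00427927.
Normalizing constant: 0.36·0.119048 + 0.36·0.0118869 + 0.28·0.0689426 = 0.0664403.
P(B | observation) = 0.00427927 / 0.0664403 = 0.0644077.

0.064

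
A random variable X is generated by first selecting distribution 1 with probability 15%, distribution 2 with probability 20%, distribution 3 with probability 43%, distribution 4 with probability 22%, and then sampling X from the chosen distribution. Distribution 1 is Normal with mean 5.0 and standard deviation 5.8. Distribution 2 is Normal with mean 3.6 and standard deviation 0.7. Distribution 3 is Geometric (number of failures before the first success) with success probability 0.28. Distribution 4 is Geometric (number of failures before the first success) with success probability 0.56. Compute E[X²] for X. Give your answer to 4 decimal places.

For each component E[X²] = Var + (mean)², giving 1: 58.64; 2: 13.45; 3: 15.7959; 4: 2.02041.
Overall E[X²] = 0.15·58.64 + 0.2·13.45 + 0.43·15.7959 + 0.22·2.02041 = 18.7227.

18.7227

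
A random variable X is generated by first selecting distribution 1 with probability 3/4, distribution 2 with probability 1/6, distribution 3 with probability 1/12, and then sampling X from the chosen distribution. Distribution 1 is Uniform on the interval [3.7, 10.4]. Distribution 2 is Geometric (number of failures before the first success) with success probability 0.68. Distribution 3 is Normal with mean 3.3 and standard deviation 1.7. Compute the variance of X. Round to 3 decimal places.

9.563

Per component, 1: μ=7.05, E[X²]=53.4433; 2: μ=0.470588, E[X²]=0.913495; 3: μ=3.3, E[X²]=13.78.
E[X] = 0.75·7.05 + 0.166667·0.470588 + 0.0833333·3.3 = 5.64093.
E[X²] = 0.75·53.4433 + 0.166667·0.913495 + 0.0833333·13.78 = 41.3831.
Var(X) = E[X²] − (E[X])² = 41.3831 − 31.8201 = 9.56298.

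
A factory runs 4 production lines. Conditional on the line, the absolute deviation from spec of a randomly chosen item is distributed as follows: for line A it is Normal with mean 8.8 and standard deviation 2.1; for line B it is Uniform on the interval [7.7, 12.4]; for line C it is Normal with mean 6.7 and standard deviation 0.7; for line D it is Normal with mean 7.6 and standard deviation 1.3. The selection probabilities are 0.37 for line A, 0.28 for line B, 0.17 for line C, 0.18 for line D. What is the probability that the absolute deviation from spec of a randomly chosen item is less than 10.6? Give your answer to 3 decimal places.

Conditional on each line, P(X < 10.6): A: 0.804317; B: 0.617021; C: 1; D: 0.989492.
By total probability, P(X < 10.6) = 0.37·0.804317 + 0.28·0.617021 + 0.17·1 + 0.18·0.989492 = 0.818472.

0.818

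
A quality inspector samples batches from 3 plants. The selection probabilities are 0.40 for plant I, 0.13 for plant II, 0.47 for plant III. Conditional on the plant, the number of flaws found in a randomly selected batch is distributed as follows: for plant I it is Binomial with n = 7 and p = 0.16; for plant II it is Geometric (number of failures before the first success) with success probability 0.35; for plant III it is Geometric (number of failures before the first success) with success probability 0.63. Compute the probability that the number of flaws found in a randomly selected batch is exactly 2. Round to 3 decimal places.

0.150

Conditional on each plant, P(X = 2): I: 0.224831; II: 0.147875; III: 0.086247.
By total probability, P(X = 2) = 0.4·0.224831 + 0.13·0.147875 + 0.47·0.086247 = 0.149692.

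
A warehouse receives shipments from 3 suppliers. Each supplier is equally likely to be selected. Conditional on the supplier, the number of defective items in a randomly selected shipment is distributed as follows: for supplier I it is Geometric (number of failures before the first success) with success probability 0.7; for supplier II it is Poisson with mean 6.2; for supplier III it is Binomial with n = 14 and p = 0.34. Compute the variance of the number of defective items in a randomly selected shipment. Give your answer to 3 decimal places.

Per component, I: μ=0.428571, E[X²]=0.795918; II: μ=6.2, E[X²]=44.64; III: μ=4.76, E[X²]=25.7992.
E[X] = 0.333333·0.428571 + 0.333333·6.2 + 0.333333·4.76 = 3.79619.
E[X²] = 0.333333·0.795918 + 0.333333·44.64 + 0.333333·25.7992 = 23.745.
Var(X) = E[X²] − (E[X])² = 23.745 − 14.4111 = 9.33398.

9.334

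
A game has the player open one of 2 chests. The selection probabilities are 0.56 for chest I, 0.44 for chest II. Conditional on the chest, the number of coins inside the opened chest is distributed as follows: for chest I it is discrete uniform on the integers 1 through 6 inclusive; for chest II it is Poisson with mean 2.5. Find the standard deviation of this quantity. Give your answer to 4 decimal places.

1.7262

Per component, I: μ=3.5, E[X²]=15.1667; II: μ=2.5, E[X²]=8.75.
E[X] = 0.56·3.5 + 0.44·2.5 = 3.06.
E[X²] = 0.56·15.1667 + 0.44·8.75 = 12.3433.
Var(X) = E[X²] − (E[X])² = 12.3433 − 9.3636 = 2.97973.
SD(X) = √2.97973 = 1.72619.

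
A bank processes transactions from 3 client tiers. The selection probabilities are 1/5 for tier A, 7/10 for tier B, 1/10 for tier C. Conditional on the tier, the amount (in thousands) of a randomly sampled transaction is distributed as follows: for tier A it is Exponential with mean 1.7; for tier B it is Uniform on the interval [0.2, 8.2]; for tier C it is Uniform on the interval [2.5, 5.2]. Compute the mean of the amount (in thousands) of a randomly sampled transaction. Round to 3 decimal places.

3.665

Component means — A: 1.7; B: 4.2; C: 3.85.
E[X] = 0.2·1.7 + 0.7·4.2 + 0.1·3.85 = 3.665.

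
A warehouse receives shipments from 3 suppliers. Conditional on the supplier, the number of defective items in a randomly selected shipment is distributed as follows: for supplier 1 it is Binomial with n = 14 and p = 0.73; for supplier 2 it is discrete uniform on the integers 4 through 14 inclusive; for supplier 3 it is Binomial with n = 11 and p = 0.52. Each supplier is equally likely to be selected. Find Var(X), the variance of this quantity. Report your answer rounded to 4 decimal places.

Per component, 1: μ=10.22, E[X²]=107.208; 2: μ=9, E[X²]=91; 3: μ=5.72, E[X²]=35.464.
E[X] = 0.333333·10.22 + 0.333333·9 + 0.333333·5.72 = 8.31333.
E[X²] = 0.333333·107.208 + 0.333333·91 + 0.333333·35.464 = 77.8906.
Var(X) = E[X²] − (E[X])² = 77.8906 − 69.1115 = 8.77909.

8.7791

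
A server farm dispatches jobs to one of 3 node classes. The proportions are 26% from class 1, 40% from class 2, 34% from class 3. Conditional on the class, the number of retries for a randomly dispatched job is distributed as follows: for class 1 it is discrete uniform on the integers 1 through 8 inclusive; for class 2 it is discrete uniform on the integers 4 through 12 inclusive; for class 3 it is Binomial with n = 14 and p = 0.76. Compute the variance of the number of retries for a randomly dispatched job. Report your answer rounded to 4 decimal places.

10.4544

Per component, 1: μ=4.5, E[X²]=25.5; 2: μ=8, E[X²]=70.6667; 3: μ=10.64, E[X²]=115.763.
E[X] = 0.26·4.5 + 0.4·8 + 0.34·10.64 = 7.9876.
E[X²] = 0.26·25.5 + 0.4·70.6667 + 0.34·115.763 = 74.2562.
Var(X) = E[X²] − (E[X])² = 74.2562 − 63.8018 = 10.4544.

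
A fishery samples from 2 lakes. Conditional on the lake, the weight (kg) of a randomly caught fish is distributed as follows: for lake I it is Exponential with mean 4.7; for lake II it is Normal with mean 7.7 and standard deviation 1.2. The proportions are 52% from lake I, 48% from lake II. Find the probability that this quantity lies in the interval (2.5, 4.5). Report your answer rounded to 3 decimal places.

0.108

Conditional on each lake, P(2.5 < X < 4.5): I: 0.203607; II: 0.00382304.
By total probability, P(2.5 < X < 4.5) = 0.52·0.203607 + 0.48·0.00382304 = 0.107711.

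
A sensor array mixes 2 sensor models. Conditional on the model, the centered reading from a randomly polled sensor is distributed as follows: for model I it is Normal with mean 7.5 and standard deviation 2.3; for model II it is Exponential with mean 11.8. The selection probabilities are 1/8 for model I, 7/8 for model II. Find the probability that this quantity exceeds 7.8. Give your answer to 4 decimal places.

Conditional on each model, P(X > 7.8): I: 0.448111; II: 0.516326.
By total probability, P(X > 7.8) = 0.125·0.448111 + 0.875·0.516326 = 0.507799.

0.5078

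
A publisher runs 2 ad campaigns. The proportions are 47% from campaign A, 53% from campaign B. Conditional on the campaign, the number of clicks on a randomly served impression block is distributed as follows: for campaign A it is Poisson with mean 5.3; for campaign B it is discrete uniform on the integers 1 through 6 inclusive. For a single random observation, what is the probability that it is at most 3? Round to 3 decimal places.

0.371

Conditional on each campaign, P(X ≤ 3): A: 0.22541; B: 0.5.
By total probability, P(X ≤ 3) = 0.47·0.22541 + 0.53·0.5 = 0.370942.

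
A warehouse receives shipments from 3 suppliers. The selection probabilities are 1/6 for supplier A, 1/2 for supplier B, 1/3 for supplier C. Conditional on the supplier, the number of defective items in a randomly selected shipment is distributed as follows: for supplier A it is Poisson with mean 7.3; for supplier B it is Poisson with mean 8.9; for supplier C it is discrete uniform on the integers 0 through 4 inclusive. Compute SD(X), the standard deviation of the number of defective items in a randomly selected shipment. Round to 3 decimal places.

Per component, A: μ=7.3, E[X²]=60.59; B: μ=8.9, E[X²]=88.11; C: μ=2, E[X²]=6.
E[X] = 0.166667·7.3 + 0.5·8.9 + 0.333333·2 = 6.33333.
E[X²] = 0.166667·60.59 + 0.5·88.11 + 0.333333·6 = 56.1533.
Var(X) = E[X²] − (E[X])² = 56.1533 − 40.1111 = 16.0422.
SD(X) = √16.0422 = 4.00527.

4.005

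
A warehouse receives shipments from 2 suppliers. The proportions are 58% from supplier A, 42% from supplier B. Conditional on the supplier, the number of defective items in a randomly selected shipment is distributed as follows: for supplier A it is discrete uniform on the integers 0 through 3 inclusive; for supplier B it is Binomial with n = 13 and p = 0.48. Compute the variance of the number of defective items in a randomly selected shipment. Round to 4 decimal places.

Per component, A: μ=1.5, E[X²]=3.5; B: μ=6.24, E[X²]=42.1824.
E[X] = 0.58·1.5 + 0.42·6.24 = 3.4908.
E[X²] = 0.58·3.5 + 0.42·42.1824 = 19.7466.
Var(X) = E[X²] − (E[X])² = 19.7466 − 12.1857 = 7.56092.

7.5609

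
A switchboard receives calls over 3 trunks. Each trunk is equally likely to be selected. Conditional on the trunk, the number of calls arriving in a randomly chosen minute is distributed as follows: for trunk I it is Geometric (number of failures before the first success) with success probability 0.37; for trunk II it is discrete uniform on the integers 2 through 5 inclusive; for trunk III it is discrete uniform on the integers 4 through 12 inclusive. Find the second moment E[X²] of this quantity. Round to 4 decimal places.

For each component E[X²] = Var + (mean)², giving I: 7.5011; II: 13.5; III: 70.6667.
Overall E[X²] = 0.333333·7.5011 + 0.333333·13.5 + 0.333333·70.6667 = 30.5559.

30.5559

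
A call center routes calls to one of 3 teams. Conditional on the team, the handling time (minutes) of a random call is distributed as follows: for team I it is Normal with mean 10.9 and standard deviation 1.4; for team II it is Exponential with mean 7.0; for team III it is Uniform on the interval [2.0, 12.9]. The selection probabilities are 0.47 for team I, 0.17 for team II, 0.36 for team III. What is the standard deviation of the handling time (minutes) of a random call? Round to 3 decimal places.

4.007

Per component, I: μ=10.9, E[X²]=120.77; II: μ=7, E[X²]=98; III: μ=7.45, E[X²]=65.4033.
E[X] = 0.47·10.9 + 0.17·7 + 0.36·7.45 = 8.995.
E[X²] = 0.47·120.77 + 0.17·98 + 0.36·65.4033 = 96.9671.
Var(X) = E[X²] − (E[X])² = 96.9671 − 80.91 = 16.0571.
SD(X) = √16.0571 = 4.00713.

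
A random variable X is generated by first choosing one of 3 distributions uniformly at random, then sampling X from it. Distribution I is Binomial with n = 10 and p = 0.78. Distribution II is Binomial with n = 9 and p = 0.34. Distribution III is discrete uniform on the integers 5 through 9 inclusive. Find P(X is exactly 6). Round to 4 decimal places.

Conditional on each component, P(X = 6): I: 0.110784; II: 0.0373065; III: 0.2.
By total probability, P(X = 6) = 0.333333·0.110784 + 0.333333·0.0373065 + 0.333333·0.2 = 0.11603.

0.1160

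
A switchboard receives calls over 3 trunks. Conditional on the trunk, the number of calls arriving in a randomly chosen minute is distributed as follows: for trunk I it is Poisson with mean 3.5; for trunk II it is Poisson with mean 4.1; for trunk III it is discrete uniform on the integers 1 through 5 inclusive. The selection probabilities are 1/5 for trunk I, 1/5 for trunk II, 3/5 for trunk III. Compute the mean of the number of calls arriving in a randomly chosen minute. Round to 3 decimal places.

Component means — I: 3.5; II: 4.1; III: 3.
E[X] = 0.2·3.5 + 0.2·4.1 + 0.6·3 = 3.32.

3.320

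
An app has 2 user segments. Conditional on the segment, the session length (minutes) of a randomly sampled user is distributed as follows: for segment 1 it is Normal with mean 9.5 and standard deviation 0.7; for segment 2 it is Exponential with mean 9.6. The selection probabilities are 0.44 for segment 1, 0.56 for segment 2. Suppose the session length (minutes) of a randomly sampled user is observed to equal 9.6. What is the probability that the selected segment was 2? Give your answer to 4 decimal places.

0.0796

Likelihoods f(9.6 | ·): 1: 0.564132; 2: 0.0383208.
Posterior ∝ prior × likelihood. Numerator for 2: 0.56·0.0383208 = 0.0214596.
Normalizing constant: 0.44·0.564132 + 0.56·0.0383208 = 0.269678.
P(2 | observation) = 0.0214596 / 0.269678 = 0.0795752.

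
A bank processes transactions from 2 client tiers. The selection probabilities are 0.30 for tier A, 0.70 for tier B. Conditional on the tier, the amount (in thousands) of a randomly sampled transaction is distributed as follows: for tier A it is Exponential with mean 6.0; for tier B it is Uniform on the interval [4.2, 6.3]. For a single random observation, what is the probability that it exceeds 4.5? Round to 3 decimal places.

Conditional on each tier, P(X > 4.5): A: 0.472367; B: 0.857143.
By total probability, P(X > 4.5) = 0.3·0.472367 + 0.7·0.857143 = 0.74171.

0.742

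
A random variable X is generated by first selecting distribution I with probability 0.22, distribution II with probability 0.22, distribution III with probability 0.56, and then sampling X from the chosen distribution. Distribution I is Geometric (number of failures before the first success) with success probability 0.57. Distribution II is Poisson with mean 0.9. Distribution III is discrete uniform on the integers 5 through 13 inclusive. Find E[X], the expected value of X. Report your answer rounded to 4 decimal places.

5.4040

Component means — I: 0.754386; II: 0.9; III: 9.
E[X] = 0.22·0.754386 + 0.22·0.9 + 0.56·9 = 5.40396.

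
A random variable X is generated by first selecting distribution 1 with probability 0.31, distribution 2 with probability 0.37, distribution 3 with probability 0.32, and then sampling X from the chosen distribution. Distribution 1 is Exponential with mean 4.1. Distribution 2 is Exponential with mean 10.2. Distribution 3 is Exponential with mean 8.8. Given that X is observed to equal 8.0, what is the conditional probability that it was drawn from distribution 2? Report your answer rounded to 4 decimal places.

Likelihoods f(8.0 | ·): 1: 0.0346587; 2: 0.0447483; 3: 0.045783.
Posterior ∝ prior × likelihood. Numerator for 2: 0.37·0.0447483 = 0.0165569.
Normalizing constant: 0.31·0.0346587 + 0.37·0.0447483 + 0.32·0.045783 = 0.0419516.
P(2 | observation) = 0.0165569 / 0.0419516 = 0.394666.

0.3947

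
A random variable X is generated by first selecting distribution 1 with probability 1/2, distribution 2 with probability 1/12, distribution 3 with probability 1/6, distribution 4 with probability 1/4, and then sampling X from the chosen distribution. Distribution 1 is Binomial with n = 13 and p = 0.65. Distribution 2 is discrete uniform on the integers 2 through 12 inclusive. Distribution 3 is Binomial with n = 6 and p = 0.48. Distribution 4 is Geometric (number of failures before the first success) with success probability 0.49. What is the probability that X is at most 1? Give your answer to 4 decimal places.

Conditional on each component, P(X ≤ 1): 1: 2.97371e-05; 2: 0; 3: 0.129269; 4: 0.7399.
By total probability, P(X ≤ 1) = 0.5·2.97371e-05 + 0.0833333·0 + 0.166667·0.129269 + 0.25·0.7399 = 0.206535.

0.2065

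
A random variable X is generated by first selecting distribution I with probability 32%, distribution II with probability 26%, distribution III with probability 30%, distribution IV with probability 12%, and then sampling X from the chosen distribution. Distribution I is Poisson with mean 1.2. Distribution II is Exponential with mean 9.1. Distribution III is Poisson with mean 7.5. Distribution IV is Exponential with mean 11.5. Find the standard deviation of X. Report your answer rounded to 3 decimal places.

Per component, I: μ=1.2, E[X²]=2.64; II: μ=9.1, E[X²]=165.62; III: μ=7.5, E[X²]=63.75; IV: μ=11.5, E[X²]=264.5.
E[X] = 0.32·1.2 + 0.26·9.1 + 0.3·7.5 + 0.12·11.5 = 6.38.
E[X²] = 0.32·2.64 + 0.26·165.62 + 0.3·63.75 + 0.12·264.5 = 94.771.
Var(X) = E[X²] − (E[X])² = 94.771 − 40.7044 = 54.0666.
SD(X) = √54.0666 = 7.353.

7.353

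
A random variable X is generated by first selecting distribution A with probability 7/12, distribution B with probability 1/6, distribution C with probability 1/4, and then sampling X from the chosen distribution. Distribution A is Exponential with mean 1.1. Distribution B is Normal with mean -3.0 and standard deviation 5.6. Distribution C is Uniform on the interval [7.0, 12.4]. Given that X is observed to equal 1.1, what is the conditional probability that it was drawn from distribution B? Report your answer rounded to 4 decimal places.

0.0445

Likelihoods f(1.1 | ·): A: 0.334436; B: 0.0544909; C: 0.
Posterior ∝ prior × likelihood. Numerator for B: 0.166667·0.0544909 = 0.00908182.
Normalizing constant: 0.583333·0.334436 + 0.166667·0.0544909 + 0.25·0 = 0.204169.
P(B | observation) = 0.00908182 / 0.204169 = 0.0444818.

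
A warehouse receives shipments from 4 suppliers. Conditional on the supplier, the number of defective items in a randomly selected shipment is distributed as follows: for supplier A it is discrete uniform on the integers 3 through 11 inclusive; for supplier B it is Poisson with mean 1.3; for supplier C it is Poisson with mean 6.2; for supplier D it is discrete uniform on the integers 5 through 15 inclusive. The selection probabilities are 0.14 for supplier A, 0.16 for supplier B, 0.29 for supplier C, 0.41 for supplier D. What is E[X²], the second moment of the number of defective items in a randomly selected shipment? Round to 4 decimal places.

For each component E[X²] = Var + (mean)², giving A: 55.6667; B: 2.99; C: 44.64; D: 110.
Overall E[X²] = 0.14·55.6667 + 0.16·2.99 + 0.29·44.64 + 0.41·110 = 66.3173.

66.3173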